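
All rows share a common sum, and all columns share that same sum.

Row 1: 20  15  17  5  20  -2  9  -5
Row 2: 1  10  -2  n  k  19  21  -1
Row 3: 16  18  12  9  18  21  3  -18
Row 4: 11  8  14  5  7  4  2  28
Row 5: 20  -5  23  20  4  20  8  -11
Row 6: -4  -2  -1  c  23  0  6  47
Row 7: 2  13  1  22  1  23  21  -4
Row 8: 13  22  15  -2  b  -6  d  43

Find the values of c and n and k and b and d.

Rows 1 and 3 both sum to 79, so that's the common total.
Column 7: 9 + 21 + 3 + 2 + 8 + 6 + 21 = 70, so its missing entry is 79 − 70 = 9.
Row 8: 13 + 22 + 15 − 2 − 6 + 9 + 43 = 94, so its missing entry is 79 − 94 = -15.
Column 5: 20 + 18 + 7 + 4 + 23 + 1 − 15 = 58, so its missing entry is 79 − 58 = 21.
Row 6: -4 − 2 − 1 + 23 + 0 + 6 + 47 = 69, so its missing entry is 79 − 69 = 10.
Row 2: 1 + 10 − 2 + 21 + 19 + 21 − 1 = 69, so its missing entry is 79 − 69 = 10.

c = 10, n = 10, k = 21, b = -15, d = 9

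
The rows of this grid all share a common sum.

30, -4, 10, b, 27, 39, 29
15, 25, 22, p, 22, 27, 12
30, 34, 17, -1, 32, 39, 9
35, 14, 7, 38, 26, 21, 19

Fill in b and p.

b = 29, p = 37

Rows 3 and 4 both add up to 160, so every row sums to 160.
Row 1: 30 − 4 + 10 + 27 + 39 + 29 = 131, so the missing entry is 160 − 131 = 29.
Row 2: 15 + 25 + 22 + 22 + 27 + 12 = 123, so the missing entry is 160 − 123 = 37.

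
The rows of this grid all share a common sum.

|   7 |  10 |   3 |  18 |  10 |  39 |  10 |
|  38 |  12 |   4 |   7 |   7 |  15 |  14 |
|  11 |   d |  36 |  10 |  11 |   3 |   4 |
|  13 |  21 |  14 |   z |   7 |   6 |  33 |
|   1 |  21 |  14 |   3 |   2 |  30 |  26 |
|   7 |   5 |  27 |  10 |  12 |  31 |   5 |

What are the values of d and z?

d = 22, z = 3

Row 2 sums to 97 and so does row 5; that's the common total.
In row 3 the known cells total 75, leaving 97 − 75 = 22.
In row 4 the known cells total 94, leaving 97 − 94 = 3.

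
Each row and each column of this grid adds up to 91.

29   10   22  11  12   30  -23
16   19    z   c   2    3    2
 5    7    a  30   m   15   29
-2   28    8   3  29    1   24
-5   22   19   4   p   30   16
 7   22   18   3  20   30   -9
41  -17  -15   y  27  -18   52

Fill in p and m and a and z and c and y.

p = 5, m = -4, a = 9, z = 30, c = 19, y = 21

Row 5 has -5 + 22 + 19 + 4 + 30 + 16 = 86; the blank must be 91 − 86 = 5.
Column 5 has 12 + 2 + 29 + 5 + 20 + 27 = 95; the blank must be 91 − 95 = -4.
Row 3 has 5 + 7 + 30 − 4 + 15 + 29 = 82; the blank must be 91 − 82 = 9.
Column 3 has 22 + 9 + 8 + 19 + 18 − 15 = 61; the blank must be 91 − 61 = 30.
Row 7 has 41 − 17 − 15 + 27 − 18 + 52 = 70; the blank must be 91 − 70 = 21.
Row 2 has 16 + 19 + 30 + 2 + 3 + 2 = 72; the blank must be 91 − 72 = 19.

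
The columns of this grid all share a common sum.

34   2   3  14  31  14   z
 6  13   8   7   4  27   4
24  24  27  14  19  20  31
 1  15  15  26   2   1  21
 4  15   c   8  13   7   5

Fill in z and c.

z = 8, c = 16

Columns 4 and 6 both add up to 69, so every column sums to 69.
Column 7: 4 + 31 + 21 + 5 = 61, so the missing entry is 69 − 61 = 8.
Column 3: 3 + 8 + 27 + 15 = 53, so the missing entry is 69 − 53 = 16.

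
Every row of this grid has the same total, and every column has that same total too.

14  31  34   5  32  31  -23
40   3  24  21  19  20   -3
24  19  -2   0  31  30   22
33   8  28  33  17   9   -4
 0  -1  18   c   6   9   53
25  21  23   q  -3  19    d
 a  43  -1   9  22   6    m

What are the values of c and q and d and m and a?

Rows 1 and 2 both sum to 124, so that's the common total.
The known cells in row 5 total 85, leaving 124 − 85 = 39 for the blank.
The known cells in column 1 total 136, leaving 124 − 136 = -12 for the blank.
The known cells in row 7 total 67, leaving 124 − 67 = 57 for the blank.
The known cells in column 7 total 102, leaving 124 − 102 = 22 for the blank.
The known cells in row 6 total 107, leaving 124 − 107 = 17 for the blank.

c = 39, q = 17, d = 22, m = 57, a = -12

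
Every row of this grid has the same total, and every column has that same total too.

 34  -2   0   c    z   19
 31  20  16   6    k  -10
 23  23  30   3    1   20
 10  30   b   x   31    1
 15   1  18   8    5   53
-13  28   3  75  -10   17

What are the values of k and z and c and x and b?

Rows 3 and 5 both sum to 100, so that's the common total.
Row 2: 31 + 20 + 16 + 6 − 10 = 63, so its missing entry is 100 − 63 = 37.
Column 5: 37 + 1 + 31 + 5 − 10 = 64, so its missing entry is 100 − 64 = 36.
Row 1: 34 − 2 + 0 + 36 + 19 = 87, so its missing entry is 100 − 87 = 13.
Column 4: 13 + 6 + 3 + 8 + 75 = 105, so its missing entry is 100 − 105 = -5.
Row 4: 10 + 30 − 5 + 31 + 1 = 67, so its missing entry is 100 − 67 = 33.

k = 37, z = 36, c = 13, x = -5, b = 33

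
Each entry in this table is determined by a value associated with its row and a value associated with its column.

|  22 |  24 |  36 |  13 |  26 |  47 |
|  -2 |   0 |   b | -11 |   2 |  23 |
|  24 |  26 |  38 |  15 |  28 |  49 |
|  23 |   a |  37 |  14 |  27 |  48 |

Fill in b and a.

b = 12, a = 25

The difference between any two rows is the same in every column — this is an addition table with the headers hidden.
Row 2 minus row 1 is -2 − 22 = -24, so its entry in column 3 is 36 + (-24) = 12.
Row 4 minus row 1 is 23 − 22 = 1, so its entry in column 2 is 24 + 1 = 25.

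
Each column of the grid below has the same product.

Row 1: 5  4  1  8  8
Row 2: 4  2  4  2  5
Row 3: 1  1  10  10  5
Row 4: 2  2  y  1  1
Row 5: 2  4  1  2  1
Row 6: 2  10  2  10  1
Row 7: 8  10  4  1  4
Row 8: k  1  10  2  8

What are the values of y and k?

Columns 2 and 4 each multiply to 6400, so every column has product 6400.
Column 3: 1×4×10×1×2×4×10 = 3200, so the missing entry is 6400 ÷ 3200 = 2.
Column 1: 5×4×1×2×2×2×8 = 1280, so the missing entry is 6400 ÷ 1280 = 5.

y = 2, k = 5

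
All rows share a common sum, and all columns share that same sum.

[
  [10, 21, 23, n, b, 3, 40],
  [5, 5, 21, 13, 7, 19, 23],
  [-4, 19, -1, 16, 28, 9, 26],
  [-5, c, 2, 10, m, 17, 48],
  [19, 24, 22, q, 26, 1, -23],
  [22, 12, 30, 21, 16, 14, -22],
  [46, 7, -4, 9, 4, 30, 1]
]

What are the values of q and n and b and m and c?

q = 24, n = 0, b = -4, m = 16, c = 5

Rows 2 and 3 both sum to 93, so that's the common total.
Row 5: 19 + 24 + 22 + 26 + 1 − 23 = 69, so its missing entry is 93 − 69 = 24.
Column 2: 21 + 5 + 19 + 24 + 12 + 7 = 88, so its missing entry is 93 − 88 = 5.
Row 4: -5 + 5 + 2 + 10 + 17 + 48 = 77, so its missing entry is 93 − 77 = 16.
Column 5: 7 + 28 + 16 + 26 + 16 + 4 = 97, so its missing entry is 93 − 97 = -4.
Row 1: 10 + 21 + 23 − 4 + 3 + 40 = 93, so its missing entry is 93 − 93 = 0.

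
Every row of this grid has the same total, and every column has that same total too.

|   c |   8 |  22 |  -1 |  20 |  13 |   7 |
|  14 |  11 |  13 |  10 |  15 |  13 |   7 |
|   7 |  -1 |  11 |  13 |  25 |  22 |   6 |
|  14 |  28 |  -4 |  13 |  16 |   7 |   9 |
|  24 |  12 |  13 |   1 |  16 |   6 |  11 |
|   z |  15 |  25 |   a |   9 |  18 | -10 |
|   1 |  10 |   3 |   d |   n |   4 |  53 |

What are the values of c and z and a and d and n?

Rows 2 and 3 both sum to 83, so that's the common total.
The known cells in row 1 total 69, leaving 83 − 69 = 14 for the blank.
The known cells in column 5 total 101, leaving 83 − 101 = -18 for the blank.
The known cells in column 1 total 74, leaving 83 − 74 = 9 for the blank.
The known cells in row 6 total 66, leaving 83 − 66 = 17 for the blank.
The known cells in row 7 total 53, leaving 83 − 53 = 30 for the blank.

c = 14, z = 9, a = 17, d = 30, n = -18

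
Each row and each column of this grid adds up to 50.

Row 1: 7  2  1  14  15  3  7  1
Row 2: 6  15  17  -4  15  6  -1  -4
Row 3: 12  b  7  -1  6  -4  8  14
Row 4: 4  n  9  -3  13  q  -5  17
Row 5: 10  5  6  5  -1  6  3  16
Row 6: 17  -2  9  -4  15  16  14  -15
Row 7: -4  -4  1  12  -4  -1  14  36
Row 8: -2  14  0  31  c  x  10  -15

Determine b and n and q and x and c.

The known cells in column 5 total 59, leaving 50 − 59 = -9 for the blank.
The known cells in row 3 total 42, leaving 50 − 42 = 8 for the blank.
The known cells in column 2 total 38, leaving 50 − 38 = 12 for the blank.
The known cells in row 8 total 29, leaving 50 − 29 = 21 for the blank.
The known cells in row 4 total 47, leaving 50 − 47 = 3 for the blank.

b = 8, n = 12, q = 3, x = 21, c = -9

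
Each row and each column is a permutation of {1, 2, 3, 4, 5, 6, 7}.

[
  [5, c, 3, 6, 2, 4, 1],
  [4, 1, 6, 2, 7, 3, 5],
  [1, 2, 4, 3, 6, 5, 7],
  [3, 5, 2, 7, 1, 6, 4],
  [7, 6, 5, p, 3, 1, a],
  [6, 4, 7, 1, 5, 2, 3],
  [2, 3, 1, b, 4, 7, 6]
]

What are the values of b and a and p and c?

At (row 1, col 2): row 1 already has {1, 2, 3, 4, 5, 6}, so the value is 7.
At (row 7, col 4): row 7 already has {1, 2, 3, 4, 6, 7}, so the value is 5.
For row 5, column 7: column 7 already has {1, 3, 4, 5, 6, 7}; that leaves 2.
For row 5, column 4: row 5 already has {1, 2, 3, 5, 6, 7}; that leaves 4.

b = 5, a = 2, p = 4, c = 7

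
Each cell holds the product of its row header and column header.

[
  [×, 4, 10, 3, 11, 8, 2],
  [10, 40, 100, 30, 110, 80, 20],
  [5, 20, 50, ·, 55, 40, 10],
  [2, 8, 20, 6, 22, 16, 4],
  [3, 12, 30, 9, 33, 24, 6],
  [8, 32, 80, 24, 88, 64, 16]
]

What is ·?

5 × 3 = 15.

15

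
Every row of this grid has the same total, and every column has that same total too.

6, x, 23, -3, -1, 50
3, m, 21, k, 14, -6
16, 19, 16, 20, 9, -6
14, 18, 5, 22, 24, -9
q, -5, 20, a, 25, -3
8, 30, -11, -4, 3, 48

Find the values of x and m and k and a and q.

Rows 3 and 4 both sum to 74, so that's the common total.
The known cells in row 1 total 75, leaving 74 − 75 = -1 for the blank.
The known cells in column 1 total 47, leaving 74 − 47 = 27 for the blank.
The known cells in row 5 total 64, leaving 74 − 64 = 10 for the blank.
The known cells in column 2 total 61, leaving 74 − 61 = 13 for the blank.
The known cells in row 2 total 45, leaving 74 − 45 = 29 for the blank.

x = -1, m = 13, k = 29, a = 10, q = 27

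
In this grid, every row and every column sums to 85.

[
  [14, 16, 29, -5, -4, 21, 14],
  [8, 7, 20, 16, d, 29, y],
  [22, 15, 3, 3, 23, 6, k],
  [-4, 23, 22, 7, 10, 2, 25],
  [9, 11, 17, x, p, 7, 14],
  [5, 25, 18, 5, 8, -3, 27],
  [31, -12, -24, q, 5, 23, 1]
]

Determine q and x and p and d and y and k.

Row 3: 22 + 15 + 3 + 3 + 23 + 6 = 72, so its missing entry is 85 − 72 = 13.
Column 7: 14 + 13 + 25 + 14 + 27 + 1 = 94, so its missing entry is 85 − 94 = -9.
Row 2: 8 + 7 + 20 + 16 + 29 − 9 = 71, so its missing entry is 85 − 71 = 14.
Column 5: -4 + 14 + 23 + 10 + 8 + 5 = 56, so its missing entry is 85 − 56 = 29.
Row 5: 9 + 11 + 17 + 29 + 7 + 14 = 87, so its missing entry is 85 − 87 = -2.
Row 7: 31 − 12 − 24 + 5 + 23 + 1 = 24, so its missing entry is 85 − 24 = 61.

q = 61, x = -2, p = 29, d = 14, y = -9, k = 13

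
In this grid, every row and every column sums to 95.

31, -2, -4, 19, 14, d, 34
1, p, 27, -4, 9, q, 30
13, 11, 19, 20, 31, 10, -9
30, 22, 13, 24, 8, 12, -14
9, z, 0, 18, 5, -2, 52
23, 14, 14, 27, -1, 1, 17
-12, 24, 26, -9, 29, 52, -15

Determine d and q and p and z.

d = 3, q = 19, p = 13, z = 13

Row 5 has 9 + 0 + 18 + 5 − 2 + 52 = 82; the blank must be 95 − 82 = 13.
Column 2 has -2 + 11 + 22 + 13 + 14 + 24 = 82; the blank must be 95 − 82 = 13.
Row 1 has 31 − 2 − 4 + 19 + 14 + 34 = 92; the blank must be 95 − 92 = 3.
Row 2 has 1 + 13 + 27 − 4 + 9 + 30 = 76; the blank must be 95 − 76 = 19.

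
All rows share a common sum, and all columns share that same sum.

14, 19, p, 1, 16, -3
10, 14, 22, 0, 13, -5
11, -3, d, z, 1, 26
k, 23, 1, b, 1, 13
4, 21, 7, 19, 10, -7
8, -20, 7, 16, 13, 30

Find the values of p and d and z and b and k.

p = 7, d = 10, z = 9, b = 9, k = 7

Rows 2 and 5 both sum to 54, so that's the common total.
Column 1: 14 + 10 + 11 + 4 + 8 = 47, so its missing entry is 54 − 47 = 7.
Row 1: 14 + 19 + 1 + 16 − 3 = 47, so its missing entry is 54 − 47 = 7.
Row 4: 7 + 23 + 1 + 1 + 13 = 45, so its missing entry is 54 − 45 = 9.
Column 4: 1 + 0 + 9 + 19 + 16 = 45, so its missing entry is 54 − 45 = 9.
Row 3: 11 − 3 + 9 + 1 + 26 = 44, so its missing entry is 54 − 44 = 10.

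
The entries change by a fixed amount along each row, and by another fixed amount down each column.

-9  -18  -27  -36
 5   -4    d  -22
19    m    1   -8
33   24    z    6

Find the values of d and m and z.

Along each row the entries change by -9 per step; down each column they change by 14.
Row 2: from 5 at column 1, stepping by -9 to column 3 gives -13.
Row 3: from 19 at column 1, stepping by -9 to column 2 gives 10.
Row 4: from 33 at column 1, stepping by -9 to column 3 gives 15.

d = -13, m = 10, z = 15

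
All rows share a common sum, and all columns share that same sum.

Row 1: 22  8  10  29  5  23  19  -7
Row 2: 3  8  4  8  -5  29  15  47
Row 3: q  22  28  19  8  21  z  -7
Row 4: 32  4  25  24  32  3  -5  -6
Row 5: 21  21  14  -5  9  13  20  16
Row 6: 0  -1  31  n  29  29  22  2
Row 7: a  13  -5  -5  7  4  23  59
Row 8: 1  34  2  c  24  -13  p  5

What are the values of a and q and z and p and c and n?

a = 13, q = 17, z = 1, p = 14, c = 42, n = -3

Rows 1 and 2 both sum to 109, so that's the common total.
Row 7: 13 − 5 − 5 + 7 + 4 + 23 + 59 = 96, so its missing entry is 109 − 96 = 13.
Column 1: 22 + 3 + 32 + 21 + 0 + 13 + 1 = 92, so its missing entry is 109 − 92 = 17.
Row 3: 17 + 22 + 28 + 19 + 8 + 21 − 7 = 108, so its missing entry is 109 − 108 = 1.
Column 7: 19 + 15 + 1 − 5 + 20 + 22 + 23 = 95, so its missing entry is 109 − 95 = 14.
Row 8: 1 + 34 + 2 + 24 − 13 + 14 + 5 = 67, so its missing entry is 109 − 67 = 42.
Row 6: 0 − 1 + 31 + 29 + 29 + 22 + 2 = 112, so its missing entry is 109 − 112 = -3.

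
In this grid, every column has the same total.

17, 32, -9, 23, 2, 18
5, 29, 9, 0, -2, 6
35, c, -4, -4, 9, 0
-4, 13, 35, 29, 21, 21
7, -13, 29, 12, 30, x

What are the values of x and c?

x = 15, c = -1

The complete columns each total 60.
Column 6 is missing 60 − 45 = 15 (since 18 + 6 + 0 + 21 = 45).
Column 2 is missing 60 − 61 = -1 (since 32 + 29 + 13 − 13 = 61).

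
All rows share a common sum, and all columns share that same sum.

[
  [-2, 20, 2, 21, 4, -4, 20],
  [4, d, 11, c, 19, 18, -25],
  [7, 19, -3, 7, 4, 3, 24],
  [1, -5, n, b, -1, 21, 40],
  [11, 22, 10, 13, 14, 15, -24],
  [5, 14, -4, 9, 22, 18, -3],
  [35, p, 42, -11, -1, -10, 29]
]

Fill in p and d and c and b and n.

p = -23, d = 14, c = 20, b = 2, n = 3

Rows 1 and 3 both sum to 61, so that's the common total.
The known cells in row 7 total 84, leaving 61 − 84 = -23 for the blank.
The known cells in column 2 total 47, leaving 61 − 47 = 14 for the blank.
The known cells in column 3 total 58, leaving 61 − 58 = 3 for the blank.
The known cells in row 4 total 59, leaving 61 − 59 = 2 for the blank.
The known cells in row 2 total 41, leaving 61 − 41 = 20 for the blank.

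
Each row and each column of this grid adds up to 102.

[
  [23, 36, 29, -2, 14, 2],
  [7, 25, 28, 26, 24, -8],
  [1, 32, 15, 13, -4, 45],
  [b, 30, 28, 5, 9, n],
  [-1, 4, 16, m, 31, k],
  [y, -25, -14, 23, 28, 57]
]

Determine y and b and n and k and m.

y = 33, b = 39, n = -9, k = 15, m = 37

Column 4: -2 + 26 + 13 + 5 + 23 = 65, so its missing entry is 102 − 65 = 37.
Row 5: -1 + 4 + 16 + 37 + 31 = 87, so its missing entry is 102 − 87 = 15.
Row 6: -25 − 14 + 23 + 28 + 57 = 69, so its missing entry is 102 − 69 = 33.
Column 1: 23 + 7 + 1 − 1 + 33 = 63, so its missing entry is 102 − 63 = 39.
Row 4: 39 + 30 + 28 + 5 + 9 = 111, so its missing entry is 102 − 111 = -9.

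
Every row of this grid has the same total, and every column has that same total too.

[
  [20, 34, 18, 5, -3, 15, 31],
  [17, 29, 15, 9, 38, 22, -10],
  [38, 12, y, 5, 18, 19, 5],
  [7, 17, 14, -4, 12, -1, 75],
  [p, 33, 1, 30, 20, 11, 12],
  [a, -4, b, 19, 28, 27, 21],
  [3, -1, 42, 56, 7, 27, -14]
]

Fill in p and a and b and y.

Rows 1 and 2 both sum to 120, so that's the common total.
Row 3 has 38 + 12 + 5 + 18 + 19 + 5 = 97; the blank must be 120 − 97 = 23.
Row 5 has 33 + 1 + 30 + 20 + 11 + 12 = 107; the blank must be 120 − 107 = 13.
Column 1 has 20 + 17 + 38 + 7 + 13 + 3 = 98; the blank must be 120 − 98 = 22.
Row 6 has 22 − 4 + 19 + 28 + 27 + 21 = 113; the blank must be 120 − 113 = 7.

p = 13, a = 22, b = 7, y = 23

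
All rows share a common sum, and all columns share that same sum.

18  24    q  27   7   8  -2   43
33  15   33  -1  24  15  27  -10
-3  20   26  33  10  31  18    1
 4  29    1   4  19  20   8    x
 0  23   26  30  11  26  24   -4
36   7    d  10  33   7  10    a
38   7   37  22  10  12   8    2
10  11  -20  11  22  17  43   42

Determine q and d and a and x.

q = 11, d = 22, a = 11, x = 51

Rows 2 and 3 both sum to 136, so that's the common total.
The known cells in row 4 total 85, leaving 136 − 85 = 51 for the blank.
The known cells in row 1 total 125, leaving 136 − 125 = 11 for the blank.
The known cells in column 8 total 125, leaving 136 − 125 = 11 for the blank.
The known cells in row 6 total 114, leaving 136 − 114 = 22 for the blank.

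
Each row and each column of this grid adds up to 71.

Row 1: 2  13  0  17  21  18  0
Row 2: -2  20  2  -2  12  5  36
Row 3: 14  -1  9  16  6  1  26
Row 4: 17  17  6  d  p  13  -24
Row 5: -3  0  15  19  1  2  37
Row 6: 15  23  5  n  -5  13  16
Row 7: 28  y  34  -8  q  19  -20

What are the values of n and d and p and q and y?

Column 2 has 13 + 20 − 1 + 17 + 0 + 23 = 72; the blank must be 71 − 72 = -1.
Row 7 has 28 − 1 + 34 − 8 + 19 − 20 = 52; the blank must be 71 − 52 = 19.
Column 5 has 21 + 12 + 6 + 1 − 5 + 19 = 54; the blank must be 71 − 54 = 17.
Row 4 has 17 + 17 + 6 + 17 + 13 − 24 = 46; the blank must be 71 − 46 = 25.
Row 6 has 15 + 23 + 5 − 5 + 13 + 16 = 67; the blank must be 71 − 67 = 4.

n = 4, d = 25, p = 17, q = 19, y = -1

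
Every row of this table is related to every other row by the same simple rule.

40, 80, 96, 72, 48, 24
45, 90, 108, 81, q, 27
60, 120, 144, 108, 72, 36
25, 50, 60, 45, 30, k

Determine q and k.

Each row is a constant multiple of every other row — this is a multiplication table with the headers hidden.
Row 2 is 90/80 = 9/8 times row 1, so its entry in column 5 is 48 × 9/8 = 54.
Row 4 is 50/80 = 5/8 times row 1, so its entry in column 6 is 24 × 5/8 = 15.

q = 54, k = 15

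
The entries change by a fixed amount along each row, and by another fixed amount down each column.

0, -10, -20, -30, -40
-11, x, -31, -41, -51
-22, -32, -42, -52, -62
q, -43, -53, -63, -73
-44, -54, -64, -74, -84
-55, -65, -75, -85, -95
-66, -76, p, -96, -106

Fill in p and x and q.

Along each row the entries change by -10 per step; down each column they change by -11.
Row 7: from -66 at column 1, stepping by -10 to column 3 gives -86.
Row 2: from -11 at column 1, stepping by -10 to column 2 gives -21.
Row 4: from -43 at column 2, stepping by -10 to column 1 gives -33.

p = -86, x = -21, q = -33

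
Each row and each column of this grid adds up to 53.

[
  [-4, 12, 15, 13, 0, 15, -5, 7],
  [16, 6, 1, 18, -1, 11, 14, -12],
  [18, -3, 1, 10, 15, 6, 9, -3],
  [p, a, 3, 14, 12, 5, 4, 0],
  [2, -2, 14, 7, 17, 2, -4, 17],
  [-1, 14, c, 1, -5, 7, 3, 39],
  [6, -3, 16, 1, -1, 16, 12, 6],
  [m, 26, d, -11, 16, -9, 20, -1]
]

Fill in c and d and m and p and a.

Column 2: 12 + 6 − 3 − 2 + 14 − 3 + 26 = 50, so its missing entry is 53 − 50 = 3.
Row 4: 3 + 3 + 14 + 12 + 5 + 4 + 0 = 41, so its missing entry is 53 − 41 = 12.
Column 1: -4 + 16 + 18 + 12 + 2 − 1 + 6 = 49, so its missing entry is 53 − 49 = 4.
Row 8: 4 + 26 − 11 + 16 − 9 + 20 − 1 = 45, so its missing entry is 53 − 45 = 8.
Row 6: -1 + 14 + 1 − 5 + 7 + 3 + 39 = 58, so its missing entry is 53 − 58 = -5.

c = -5, d = 8, m = 4, p = 12, a = 3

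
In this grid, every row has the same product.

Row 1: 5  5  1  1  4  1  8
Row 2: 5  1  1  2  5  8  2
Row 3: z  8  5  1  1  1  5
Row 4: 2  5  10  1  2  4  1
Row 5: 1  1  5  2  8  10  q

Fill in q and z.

Rows 1 and 4 each multiply to 800, so every row has product 800.
Row 5: 1×1×5×2×8×10 = 800, so the missing entry is 800 ÷ 800 = 1.
Row 3: 8×5×1×1×1×5 = 200, so the missing entry is 800 ÷ 200 = 4.

q = 1, z = 4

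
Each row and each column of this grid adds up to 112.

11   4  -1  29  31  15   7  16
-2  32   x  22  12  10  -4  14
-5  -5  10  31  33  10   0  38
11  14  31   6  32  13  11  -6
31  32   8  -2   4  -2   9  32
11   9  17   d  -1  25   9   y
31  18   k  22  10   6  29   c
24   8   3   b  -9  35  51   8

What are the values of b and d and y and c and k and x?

Row 2 has -2 + 32 + 22 + 12 + 10 − 4 + 14 = 84; the blank must be 112 − 84 = 28.
Column 3 has -1 + 28 + 10 + 31 + 8 + 17 + 3 = 96; the blank must be 112 − 96 = 16.
Row 8 has 24 + 8 + 3 − 9 + 35 + 51 + 8 = 120; the blank must be 112 − 120 = -8.
Row 7 has 31 + 18 + 16 + 22 + 10 + 6 + 29 = 132; the blank must be 112 − 132 = -20.
Column 8 has 16 + 14 + 38 − 6 + 32 − 20 + 8 = 82; the blank must be 112 − 82 = 30.
Row 6 has 11 + 9 + 17 − 1 + 25 + 9 + 30 = 100; the blank must be 112 − 100 = 12.

b = -8, d = 12, y = 30, c = -20, k = 16, x = 28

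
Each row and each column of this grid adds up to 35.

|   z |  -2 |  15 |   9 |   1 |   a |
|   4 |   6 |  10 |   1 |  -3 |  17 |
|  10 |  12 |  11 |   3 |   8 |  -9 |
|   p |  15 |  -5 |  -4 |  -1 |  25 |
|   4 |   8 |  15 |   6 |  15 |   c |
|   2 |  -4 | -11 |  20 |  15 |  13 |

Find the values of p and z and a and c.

Row 5 has 4 + 8 + 15 + 6 + 15 = 48; the blank must be 35 − 48 = -13.
Column 6 has 17 − 9 + 25 − 13 + 13 = 33; the blank must be 35 − 33 = 2.
Row 1 has -2 + 15 + 9 + 1 + 2 = 25; the blank must be 35 − 25 = 10.
Row 4 has 15 − 5 − 4 − 1 + 25 = 30; the blank must be 35 − 30 = 5.

p = 5, z = 10, a = 2, c = -13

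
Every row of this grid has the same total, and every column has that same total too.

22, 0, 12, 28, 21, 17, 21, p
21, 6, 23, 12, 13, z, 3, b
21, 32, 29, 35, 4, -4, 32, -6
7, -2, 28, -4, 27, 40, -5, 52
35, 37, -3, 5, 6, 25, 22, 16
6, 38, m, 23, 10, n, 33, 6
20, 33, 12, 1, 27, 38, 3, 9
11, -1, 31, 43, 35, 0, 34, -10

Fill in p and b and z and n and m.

Rows 3 and 4 both sum to 143, so that's the common total.
The known cells in row 1 total 121, leaving 143 − 121 = 22 for the blank.
The known cells in column 8 total 89, leaving 143 − 89 = 54 for the blank.
The known cells in row 2 total 132, leaving 143 − 132 = 11 for the blank.
The known cells in column 6 total 127, leaving 143 − 127 = 16 for the blank.
The known cells in row 6 total 132, leaving 143 − 132 = 11 for the blank.

p = 22, b = 54, z = 11, n = 16, m = 11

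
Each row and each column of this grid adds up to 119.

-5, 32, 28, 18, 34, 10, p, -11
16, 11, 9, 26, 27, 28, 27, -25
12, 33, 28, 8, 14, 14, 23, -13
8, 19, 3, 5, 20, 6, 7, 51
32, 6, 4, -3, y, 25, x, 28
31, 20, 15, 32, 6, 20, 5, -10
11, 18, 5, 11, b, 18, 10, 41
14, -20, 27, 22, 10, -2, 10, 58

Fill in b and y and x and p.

Row 7 has 11 + 18 + 5 + 11 + 18 + 10 + 41 = 114; the blank must be 119 − 114 = 5.
Column 5 has 34 + 27 + 14 + 20 + 6 + 5 + 10 = 116; the blank must be 119 − 116 = 3.
Row 5 has 32 + 6 + 4 − 3 + 3 + 25 + 28 = 95; the blank must be 119 − 95 = 24.
Row 1 has -5 + 32 + 28 + 18 + 34 + 10 − 11 = 106; the blank must be 119 − 106 = 13.

b = 5, y = 3, x = 24, p = 13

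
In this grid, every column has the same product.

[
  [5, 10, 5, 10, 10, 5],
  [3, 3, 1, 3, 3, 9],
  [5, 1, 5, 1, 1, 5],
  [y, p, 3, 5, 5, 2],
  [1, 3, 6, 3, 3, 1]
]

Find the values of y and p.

y = 6, p = 5

Columns 4 and 6 each multiply to 450, so every column has product 450.
Column 1: 5×3×5×1 = 75, so the missing entry is 450 ÷ 75 = 6.
Column 2: 10×3×1×3 = 90, so the missing entry is 450 ÷ 90 = 5.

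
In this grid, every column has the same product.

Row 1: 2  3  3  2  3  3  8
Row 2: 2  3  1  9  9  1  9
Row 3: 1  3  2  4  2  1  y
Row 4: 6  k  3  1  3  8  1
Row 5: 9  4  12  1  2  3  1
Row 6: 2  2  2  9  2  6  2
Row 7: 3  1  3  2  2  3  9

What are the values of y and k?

y = 1, k = 6

Columns 4 and 5 each multiply to 1296, so every column has product 1296.
Column 7: 8×9×1×1×2×9 = 1296, so the missing entry is 1296 ÷ 1296 = 1.
Column 2: 3×3×3×4×2×1 = 216, so the missing entry is 1296 ÷ 216 = 6.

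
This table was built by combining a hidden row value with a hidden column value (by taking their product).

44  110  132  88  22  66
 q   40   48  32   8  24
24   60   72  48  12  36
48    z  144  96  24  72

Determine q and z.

Each row is a constant multiple of every other row — this is a multiplication table with the headers hidden.
Row 2 is 48/132 = 4/11 times row 1, so its entry in column 1 is 44 × 4/11 = 16.
Row 4 is 144/132 = 12/11 times row 1, so its entry in column 2 is 110 × 12/11 = 120.

q = 16, z = 120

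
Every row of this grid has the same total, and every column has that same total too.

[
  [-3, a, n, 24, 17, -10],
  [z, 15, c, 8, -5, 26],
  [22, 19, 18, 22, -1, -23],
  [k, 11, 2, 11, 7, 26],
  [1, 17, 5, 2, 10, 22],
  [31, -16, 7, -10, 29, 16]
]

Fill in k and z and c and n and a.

k = 0, z = 6, c = 7, n = 18, a = 11

Rows 3 and 5 both sum to 57, so that's the common total.
The known cells in column 2 total 46, leaving 57 − 46 = 11 for the blank.
The known cells in row 4 total 57, leaving 57 − 57 = 0 for the blank.
The known cells in row 1 total 39, leaving 57 − 39 = 18 for the blank.
The known cells in column 3 total 50, leaving 57 − 50 = 7 for the blank.
The known cells in row 2 total 51, leaving 57 − 51 = 6 for the blank.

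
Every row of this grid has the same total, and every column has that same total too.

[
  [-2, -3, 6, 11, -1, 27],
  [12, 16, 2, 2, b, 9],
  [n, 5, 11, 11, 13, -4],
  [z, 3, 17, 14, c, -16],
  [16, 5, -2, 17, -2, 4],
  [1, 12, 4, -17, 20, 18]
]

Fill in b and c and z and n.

Rows 1 and 5 both sum to 38, so that's the common total.
Row 3: 5 + 11 + 11 + 13 − 4 = 36, so its missing entry is 38 − 36 = 2.
Row 2: 12 + 16 + 2 + 2 + 9 = 41, so its missing entry is 38 − 41 = -3.
Column 5: -1 − 3 + 13 − 2 + 20 = 27, so its missing entry is 38 − 27 = 11.
Row 4: 3 + 17 + 14 + 11 − 16 = 29, so its missing entry is 38 − 29 = 9.

b = -3, c = 11, z = 9, n = 2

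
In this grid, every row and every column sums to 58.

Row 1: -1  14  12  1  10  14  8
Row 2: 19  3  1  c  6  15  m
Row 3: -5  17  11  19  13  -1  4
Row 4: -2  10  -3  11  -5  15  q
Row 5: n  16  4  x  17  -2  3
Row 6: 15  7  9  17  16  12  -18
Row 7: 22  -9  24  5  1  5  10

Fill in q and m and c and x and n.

q = 32, m = 19, c = -5, x = 10, n = 10

Column 1 has -1 + 19 − 5 − 2 + 15 + 22 = 48; the blank must be 58 − 48 = 10.
Row 5 has 10 + 16 + 4 + 17 − 2 + 3 = 48; the blank must be 58 − 48 = 10.
Row 4 has -2 + 10 − 3 + 11 − 5 + 15 = 26; the blank must be 58 − 26 = 32.
Column 7 has 8 + 4 + 32 + 3 − 18 + 10 = 39; the blank must be 58 − 39 = 19.
Row 2 has 19 + 3 + 1 + 6 + 15 + 19 = 63; the blank must be 58 − 63 = -5.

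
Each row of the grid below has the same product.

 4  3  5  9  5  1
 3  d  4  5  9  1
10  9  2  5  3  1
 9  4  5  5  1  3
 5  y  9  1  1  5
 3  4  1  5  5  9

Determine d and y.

Rows 4 and 6 each multiply to 2700, so every row has product 2700.
Row 2: 3×4×5×9×1 = 540, so the missing entry is 2700 ÷ 540 = 5.
Row 5: 5×9×1×1×5 = 225, so the missing entry is 2700 ÷ 225 = 12.

d = 5, y = 12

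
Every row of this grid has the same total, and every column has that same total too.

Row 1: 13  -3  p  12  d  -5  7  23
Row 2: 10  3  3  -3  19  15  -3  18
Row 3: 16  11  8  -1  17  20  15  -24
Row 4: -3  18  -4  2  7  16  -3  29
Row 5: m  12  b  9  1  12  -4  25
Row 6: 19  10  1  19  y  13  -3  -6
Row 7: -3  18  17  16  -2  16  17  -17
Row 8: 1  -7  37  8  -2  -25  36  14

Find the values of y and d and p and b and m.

y = 9, d = 13, p = 2, b = -2, m = 9

Rows 2 and 3 both sum to 62, so that's the common total.
Column 1: 13 + 10 + 16 − 3 + 19 − 3 + 1 = 53, so its missing entry is 62 − 53 = 9.
Row 6: 19 + 10 + 1 + 19 + 13 − 3 − 6 = 53, so its missing entry is 62 − 53 = 9.
Column 5: 19 + 17 + 7 + 1 + 9 − 2 − 2 = 49, so its missing entry is 62 − 49 = 13.
Row 5: 9 + 12 + 9 + 1 + 12 − 4 + 25 = 64, so its missing entry is 62 − 64 = -2.
Row 1: 13 − 3 + 12 + 13 − 5 + 7 + 23 = 60, so its missing entry is 62 − 60 = 2.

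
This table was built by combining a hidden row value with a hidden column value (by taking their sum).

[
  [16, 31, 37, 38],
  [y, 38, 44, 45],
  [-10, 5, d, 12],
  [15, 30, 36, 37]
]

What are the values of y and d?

The difference between any two rows is the same in every column — this is an addition table with the headers hidden.
Row 2 minus row 1 is 38 − 31 = 7, so its entry in column 1 is 16 + 7 = 23.
Row 3 minus row 1 is 5 − 31 = -26, so its entry in column 3 is 37 + (-26) = 11.

y = 23, d = 11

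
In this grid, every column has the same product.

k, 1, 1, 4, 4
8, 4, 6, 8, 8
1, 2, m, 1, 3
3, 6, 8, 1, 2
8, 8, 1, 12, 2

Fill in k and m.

k = 2, m = 8

Columns 2 and 4 each multiply to 384, so every column has product 384.
Column 1: 8×1×3×8 = 192, so the missing entry is 384 ÷ 192 = 2.
Column 3: 1×6×8×1 = 48, so the missing entry is 384 ÷ 48 = 8.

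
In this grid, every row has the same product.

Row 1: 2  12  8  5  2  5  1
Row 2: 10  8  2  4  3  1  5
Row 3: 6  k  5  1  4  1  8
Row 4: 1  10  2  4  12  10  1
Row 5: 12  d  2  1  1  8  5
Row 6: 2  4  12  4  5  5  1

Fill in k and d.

Rows 2 and 4 each multiply to 9600, so every row has product 9600.
Row 3: 6×5×1×4×1×8 = 960, so the missing entry is 9600 ÷ 960 = 10.
Row 5: 12×2×1×1×8×5 = 960, so the missing entry is 9600 ÷ 960 = 10.

k = 10, d = 10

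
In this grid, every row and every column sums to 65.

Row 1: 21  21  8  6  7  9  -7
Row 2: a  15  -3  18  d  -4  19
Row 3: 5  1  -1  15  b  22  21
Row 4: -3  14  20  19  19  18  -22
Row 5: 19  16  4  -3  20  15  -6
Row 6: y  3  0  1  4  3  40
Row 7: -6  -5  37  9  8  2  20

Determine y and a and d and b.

The known cells in row 3 total 63, leaving 65 − 63 = 2 for the blank.
The known cells in row 6 total 51, leaving 65 − 51 = 14 for the blank.
The known cells in column 1 total 50, leaving 65 − 50 = 15 for the blank.
The known cells in row 2 total 60, leaving 65 − 60 = 5 for the blank.

y = 14, a = 15, d = 5, b = 2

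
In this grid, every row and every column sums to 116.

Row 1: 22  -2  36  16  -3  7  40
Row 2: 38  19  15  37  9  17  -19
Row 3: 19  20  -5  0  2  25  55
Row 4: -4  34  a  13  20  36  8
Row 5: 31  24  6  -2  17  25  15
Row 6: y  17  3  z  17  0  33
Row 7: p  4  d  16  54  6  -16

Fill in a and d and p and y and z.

The known cells in column 4 total 80, leaving 116 − 80 = 36 for the blank.
The known cells in row 6 total 106, leaving 116 − 106 = 10 for the blank.
The known cells in column 1 total 116, leaving 116 − 116 = 0 for the blank.
The known cells in row 7 total 64, leaving 116 − 64 = 52 for the blank.
The known cells in row 4 total 107, leaving 116 − 107 = 9 for the blank.

a = 9, d = 52, p = 0, y = 10, z = 36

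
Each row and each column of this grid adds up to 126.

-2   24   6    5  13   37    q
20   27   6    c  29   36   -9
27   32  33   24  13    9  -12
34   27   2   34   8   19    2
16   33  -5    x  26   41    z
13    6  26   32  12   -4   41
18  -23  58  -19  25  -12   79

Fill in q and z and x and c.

q = 43, z = -18, x = 33, c = 17

Row 2 has 20 + 27 + 6 + 29 + 36 − 9 = 109; the blank must be 126 − 109 = 17.
Column 4 has 5 + 17 + 24 + 34 + 32 − 19 = 93; the blank must be 126 − 93 = 33.
Row 5 has 16 + 33 − 5 + 33 + 26 + 41 = 144; the blank must be 126 − 144 = -18.
Row 1 has -2 + 24 + 6 + 5 + 13 + 37 = 83; the blank must be 126 − 83 = 43.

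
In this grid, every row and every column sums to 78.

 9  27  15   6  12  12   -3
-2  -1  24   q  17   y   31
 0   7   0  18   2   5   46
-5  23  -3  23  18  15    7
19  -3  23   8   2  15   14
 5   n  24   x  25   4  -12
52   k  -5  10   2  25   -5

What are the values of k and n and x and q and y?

k = -1, n = 26, x = 6, q = 7, y = 2

Column 6 has 12 + 5 + 15 + 15 + 4 + 25 = 76; the blank must be 78 − 76 = 2.
Row 7 has 52 − 5 + 10 + 2 + 25 − 5 = 79; the blank must be 78 − 79 = -1.
Column 2 has 27 − 1 + 7 + 23 − 3 − 1 = 52; the blank must be 78 − 52 = 26.
Row 6 has 5 + 26 + 24 + 25 + 4 − 12 = 72; the blank must be 78 − 72 = 6.
Row 2 has -2 − 1 + 24 + 17 + 2 + 31 = 71; the blank must be 78 − 71 = 7.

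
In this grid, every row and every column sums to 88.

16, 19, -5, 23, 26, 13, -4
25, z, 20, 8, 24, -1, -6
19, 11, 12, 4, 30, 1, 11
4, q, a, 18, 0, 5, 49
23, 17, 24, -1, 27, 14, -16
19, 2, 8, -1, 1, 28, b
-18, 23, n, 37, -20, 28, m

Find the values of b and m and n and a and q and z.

Row 2: 25 + 20 + 8 + 24 − 1 − 6 = 70, so its missing entry is 88 − 70 = 18.
Column 2: 19 + 18 + 11 + 17 + 2 + 23 = 90, so its missing entry is 88 − 90 = -2.
Row 6: 19 + 2 + 8 − 1 + 1 + 28 = 57, so its missing entry is 88 − 57 = 31.
Column 7: -4 − 6 + 11 + 49 − 16 + 31 = 65, so its missing entry is 88 − 65 = 23.
Row 7: -18 + 23 + 37 − 20 + 28 + 23 = 73, so its missing entry is 88 − 73 = 15.
Row 4: 4 − 2 + 18 + 0 + 5 + 49 = 74, so its missing entry is 88 − 74 = 14.

b = 31, m = 23, n = 15, a = 14, q = -2, z = 18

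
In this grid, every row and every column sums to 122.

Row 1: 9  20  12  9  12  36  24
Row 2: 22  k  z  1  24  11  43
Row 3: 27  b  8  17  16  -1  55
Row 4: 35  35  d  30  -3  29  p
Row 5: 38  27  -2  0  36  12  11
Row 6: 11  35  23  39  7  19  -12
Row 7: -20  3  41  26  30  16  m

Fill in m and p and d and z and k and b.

m = 26, p = -25, d = 21, z = 19, k = 2, b = 0

Row 3 has 27 + 8 + 17 + 16 − 1 + 55 = 122; the blank must be 122 − 122 = 0.
Column 2 has 20 + 0 + 35 + 27 + 35 + 3 = 120; the blank must be 122 − 120 = 2.
Row 2 has 22 + 2 + 1 + 24 + 11 + 43 = 103; the blank must be 122 − 103 = 19.
Row 7 has -20 + 3 + 41 + 26 + 30 + 16 = 96; the blank must be 122 − 96 = 26.
Column 7 has 24 + 43 + 55 + 11 − 12 + 26 = 147; the blank must be 122 − 147 = -25.
Row 4 has 35 + 35 + 30 − 3 + 29 − 25 = 101; the blank must be 122 − 101 = 21.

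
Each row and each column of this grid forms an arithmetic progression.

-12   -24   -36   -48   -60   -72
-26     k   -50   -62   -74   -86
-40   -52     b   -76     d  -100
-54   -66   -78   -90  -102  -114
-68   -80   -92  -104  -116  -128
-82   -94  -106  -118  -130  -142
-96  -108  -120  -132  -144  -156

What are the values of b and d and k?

b = -64, d = -88, k = -38

Along each row the entries change by -12 per step; down each column they change by -14.
Row 3: from -40 at column 1, stepping by -12 to column 3 gives -64.
Row 3: from -40 at column 1, stepping by -12 to column 5 gives -88.
Row 2: from -26 at column 1, stepping by -12 to column 2 gives -38.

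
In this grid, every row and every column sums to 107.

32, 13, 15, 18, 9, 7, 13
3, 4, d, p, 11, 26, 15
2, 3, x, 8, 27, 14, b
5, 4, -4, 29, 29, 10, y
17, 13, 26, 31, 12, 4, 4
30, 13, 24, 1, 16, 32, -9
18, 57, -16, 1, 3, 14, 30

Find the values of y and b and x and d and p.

Row 4 has 5 + 4 − 4 + 29 + 29 + 10 = 73; the blank must be 107 − 73 = 34.
Column 7 has 13 + 15 + 34 + 4 − 9 + 30 = 87; the blank must be 107 − 87 = 20.
Row 3 has 2 + 3 + 8 + 27 + 14 + 20 = 74; the blank must be 107 − 74 = 33.
Column 3 has 15 + 33 − 4 + 26 + 24 − 16 = 78; the blank must be 107 − 78 = 29.
Row 2 has 3 + 4 + 29 + 11 + 26 + 15 = 88; the blank must be 107 − 88 = 19.

y = 34, b = 20, x = 33, d = 29, p = 19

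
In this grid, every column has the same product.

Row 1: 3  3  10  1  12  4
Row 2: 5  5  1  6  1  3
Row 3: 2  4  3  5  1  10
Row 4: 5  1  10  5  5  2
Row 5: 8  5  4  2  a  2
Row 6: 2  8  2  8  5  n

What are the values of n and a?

n = 5, a = 8

Columns 3 and 4 each multiply to 2400, so every column has product 2400.
Column 6: 4×3×10×2×2 = 480, so the missing entry is 2400 ÷ 480 = 5.
Column 5: 12×1×1×5×5 = 300, so the missing entry is 2400 ÷ 300 = 8.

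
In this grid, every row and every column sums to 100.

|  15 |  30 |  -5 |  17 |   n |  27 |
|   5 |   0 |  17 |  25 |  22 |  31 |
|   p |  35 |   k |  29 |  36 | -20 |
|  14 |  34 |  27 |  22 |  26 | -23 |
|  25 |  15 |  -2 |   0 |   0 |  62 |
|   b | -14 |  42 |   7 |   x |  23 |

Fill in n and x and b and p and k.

n = 16, x = 0, b = 42, p = -1, k = 21

Row 1: 15 + 30 − 5 + 17 + 27 = 84, so its missing entry is 100 − 84 = 16.
Column 5: 16 + 22 + 36 + 26 + 0 = 100, so its missing entry is 100 − 100 = 0.
Row 6: -14 + 42 + 7 + 0 + 23 = 58, so its missing entry is 100 − 58 = 42.
Column 1: 15 + 5 + 14 + 25 + 42 = 101, so its missing entry is 100 − 101 = -1.
Row 3: -1 + 35 + 29 + 36 − 20 = 79, so its missing entry is 100 − 79 = 21.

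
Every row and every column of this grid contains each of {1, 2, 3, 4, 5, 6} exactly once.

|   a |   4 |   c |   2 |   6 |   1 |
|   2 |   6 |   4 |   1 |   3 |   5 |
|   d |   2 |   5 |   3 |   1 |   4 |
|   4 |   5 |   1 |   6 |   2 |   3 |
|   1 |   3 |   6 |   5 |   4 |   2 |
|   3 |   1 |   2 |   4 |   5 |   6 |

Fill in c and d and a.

c = 3, d = 6, a = 5

For row 1, column 3: column 3 already has {1, 2, 4, 5, 6}; that leaves 3.
For row 3, column 1: row 3 already has {1, 2, 3, 4, 5}; that leaves 6.
At (row 1, col 1): row 1 already has {1, 2, 3, 4, 6}, so the value is 5.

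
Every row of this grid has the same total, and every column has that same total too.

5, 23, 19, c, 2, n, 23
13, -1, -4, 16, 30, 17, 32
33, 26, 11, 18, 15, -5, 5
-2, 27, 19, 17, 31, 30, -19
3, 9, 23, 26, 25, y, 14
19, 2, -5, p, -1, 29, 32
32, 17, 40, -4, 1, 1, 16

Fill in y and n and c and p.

Rows 2 and 3 both sum to 103, so that's the common total.
Row 6 has 19 + 2 − 5 − 1 + 29 + 32 = 76; the blank must be 103 − 76 = 27.
Row 5 has 3 + 9 + 23 + 26 + 25 + 14 = 100; the blank must be 103 − 100 = 3.
Column 4 has 16 + 18 + 17 + 26 + 27 − 4 = 100; the blank must be 103 − 100 = 3.
Row 1 has 5 + 23 + 19 + 3 + 2 + 23 = 75; the blank must be 103 − 75 = 28.

y = 3, n = 28, c = 3, p = 27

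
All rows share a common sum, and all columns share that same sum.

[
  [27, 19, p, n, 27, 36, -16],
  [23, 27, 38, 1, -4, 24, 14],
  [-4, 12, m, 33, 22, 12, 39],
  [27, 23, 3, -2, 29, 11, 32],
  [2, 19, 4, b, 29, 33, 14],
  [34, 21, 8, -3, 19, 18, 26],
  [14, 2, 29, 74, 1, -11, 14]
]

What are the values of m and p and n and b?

Rows 2 and 4 both sum to 123, so that's the common total.
Row 5: 2 + 19 + 4 + 29 + 33 + 14 = 101, so its missing entry is 123 − 101 = 22.
Column 4: 1 + 33 − 2 + 22 − 3 + 74 = 125, so its missing entry is 123 − 125 = -2.
Row 1: 27 + 19 − 2 + 27 + 36 − 16 = 91, so its missing entry is 123 − 91 = 32.
Row 3: -4 + 12 + 33 + 22 + 12 + 39 = 114, so its missing entry is 123 − 114 = 9.

m = 9, p = 32, n = -2, b = 22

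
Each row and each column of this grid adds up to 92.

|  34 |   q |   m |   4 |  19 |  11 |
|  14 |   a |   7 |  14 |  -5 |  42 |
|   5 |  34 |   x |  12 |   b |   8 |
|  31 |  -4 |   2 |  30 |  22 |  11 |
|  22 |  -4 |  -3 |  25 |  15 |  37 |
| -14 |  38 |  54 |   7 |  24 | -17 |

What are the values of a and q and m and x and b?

a = 20, q = 8, m = 16, x = 16, b = 17

Column 5: 19 − 5 + 22 + 15 + 24 = 75, so its missing entry is 92 − 75 = 17.
Row 2: 14 + 7 + 14 − 5 + 42 = 72, so its missing entry is 92 − 72 = 20.
Column 2: 20 + 34 − 4 − 4 + 38 = 84, so its missing entry is 92 − 84 = 8.
Row 1: 34 + 8 + 4 + 19 + 11 = 76, so its missing entry is 92 − 76 = 16.
Row 3: 5 + 34 + 12 + 17 + 8 = 76, so its missing entry is 92 − 76 = 16.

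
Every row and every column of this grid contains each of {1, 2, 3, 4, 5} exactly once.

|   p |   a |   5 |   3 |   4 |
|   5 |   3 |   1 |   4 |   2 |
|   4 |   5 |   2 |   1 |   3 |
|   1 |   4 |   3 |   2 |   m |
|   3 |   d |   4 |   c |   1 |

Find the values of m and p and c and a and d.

For row 4, column 5: row 4 already has {1, 2, 3, 4}; that leaves 5.
Cell (1,1): column 1 already has {1, 3, 4, 5} → 2.
Cell (1,2): row 1 already has {2, 3, 4, 5} → 1.
At (row 5, col 4): column 4 already has {1, 2, 3, 4}, so the value is 5.
For row 5, column 2: row 5 already has {1, 3, 4, 5}; that leaves 2.

m = 5, p = 2, c = 5, a = 1, d = 2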